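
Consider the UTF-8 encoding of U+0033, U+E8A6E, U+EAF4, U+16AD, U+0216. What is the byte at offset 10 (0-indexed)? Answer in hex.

0xAD

U+0033 → 1-byte form 33 at offsets 0–0.
U+E8A6E → 4-byte form F3 A8 A9 AE at offsets 1–4.
U+EAF4 → 3-byte form EE AB B4 at offsets 5–7.
U+16AD → 3-byte form E1 9A AD at offsets 8–10.
Offset 10 falls in char 4's range; it's byte 3 of E1 9A AD = 0xAD.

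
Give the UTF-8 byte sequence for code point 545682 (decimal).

U+85392 = 0x85392 = 545682 decimal. In range U+10000–U+10FFFF → 4-byte form: 11110xxx 10xxxxxx 10xxxxxx 10xxxxxx.
Binary (21 bits): 010000101001110010010.
Split 3+6+6+6: 010 | 000101 | 001110 | 010010.
Byte 1: 11110010 = 0xF2.
Byte 2: 10000101 = 0x85.
Byte 3: 10001110 = 0x8E.
Byte 4: 10010010 = 0x92.

F2 85 8E 92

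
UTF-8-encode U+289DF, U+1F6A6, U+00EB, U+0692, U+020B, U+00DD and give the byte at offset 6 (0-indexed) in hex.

U+289DF → 4-byte form F0 A8 A7 9F at offsets 0–3.
U+1F6A6 → 4-byte form F0 9F 9A A6 at offsets 4–7.
Offset 6 falls in char 2's range; it's byte 3 of F0 9F 9A A6 = 0x9A.

0x9A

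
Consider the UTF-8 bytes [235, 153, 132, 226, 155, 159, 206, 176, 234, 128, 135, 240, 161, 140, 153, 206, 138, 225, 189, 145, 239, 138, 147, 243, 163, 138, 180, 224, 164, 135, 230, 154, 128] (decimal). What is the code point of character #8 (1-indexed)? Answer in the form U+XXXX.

Offset 0: leading byte 0xEB = 11101011 → 3-byte char #1 = EB 99 84.
Offset 3: leading byte 0xE2 = 11100010 → 3-byte char #2 = E2 9B 9F.
Offset 6: leading byte 0xCE = 11001110 → 2-byte char #3 = CE B0.
Offset 8: leading byte 0xEA = 11101010 → 3-byte char #4 = EA 80 87.
Offset 11: leading byte 0xF0 = 11110000 → 4-byte char #5 = F0 A1 8C 99.
Offset 15: leading byte 0xCE = 11001110 → 2-byte char #6 = CE 8A.
Offset 17: leading byte 0xE1 = 11100001 → 3-byte char #7 = E1 BD 91.
Offset 20: leading byte 0xEF = 11101111 → 3-byte char #8 = EF 8A 93.
Leading byte 0xEF = 11101111 matches 1110xxxx → 3-byte sequence.
Byte 1: 0xEF = 11101111, payload 1111 (4 bits).
Byte 2: 0x8A = 10001010 (10xxxxxx ✓), payload 001010.
Byte 3: 0x93 = 10010011 (10xxxxxx ✓), payload 010011.
Concatenate: 1111001010010011 = 0xF293 (16 bits → U+F293).

U+F293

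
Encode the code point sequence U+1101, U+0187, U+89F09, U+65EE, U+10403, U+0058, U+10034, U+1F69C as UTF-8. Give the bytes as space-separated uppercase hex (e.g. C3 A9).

U+1101: 3-byte form → E1 84 81.
U+0187: 2-byte form → C6 87.
U+89F09: 4-byte form → F2 89 BC 89.
U+65EE: 3-byte form → E6 97 AE.
U+10403: 4-byte form → F0 90 90 83.
U+0058: 1-byte form → 58.
U+10034: 4-byte form → F0 90 80 B4.
U+1F69C: 4-byte form → F0 9F 9A 9C.
Concatenated (25 bytes): E1 84 81 C6 87 F2 89 BC 89 E6 97 AE F0 90 90 83 58 F0 90 80 B4 F0 9F 9A 9C.

E1 84 81 C6 87 F2 89 BC 89 E6 97 AE F0 90 90 83 58 F0 90 80 B4 F0 9F 9A 9C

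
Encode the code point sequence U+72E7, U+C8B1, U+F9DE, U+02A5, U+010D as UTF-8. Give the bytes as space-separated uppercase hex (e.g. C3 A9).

E7 8B A7 EC A2 B1 EF A7 9E CA A5 C4 8D

U+72E7: 3-byte form → E7 8B A7.
U+C8B1: 3-byte form → EC A2 B1.
U+F9DE: 3-byte form → EF A7 9E.
U+02A5: 2-byte form → CA A5.
U+010D: 2-byte form → C4 8D.
Concatenated (13 bytes): E7 8B A7 EC A2 B1 EF A7 9E CA A5 C4 8D.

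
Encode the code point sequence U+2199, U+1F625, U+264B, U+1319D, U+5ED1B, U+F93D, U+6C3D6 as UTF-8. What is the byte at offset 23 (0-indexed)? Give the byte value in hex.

U+2199 → 3-byte form E2 86 99 at offsets 0–2.
U+1F625 → 4-byte form F0 9F 98 A5 at offsets 3–6.
U+264B → 3-byte form E2 99 8B at offsets 7–9.
U+1319D → 4-byte form F0 93 86 9D at offsets 10–13.
U+5ED1B → 4-byte form F1 9E B4 9B at offsets 14–17.
U+F93D → 3-byte form EF A4 BD at offsets 18–20.
U+6C3D6 → 4-byte form F1 AC 8F 96 at offsets 21–24.
Offset 23 falls in char 7's range; it's byte 3 of F1 AC 8F 96 = 0x8F.

0x8F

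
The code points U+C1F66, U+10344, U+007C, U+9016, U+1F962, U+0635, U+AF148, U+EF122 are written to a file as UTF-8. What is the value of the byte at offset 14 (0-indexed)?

U+C1F66 → 4-byte form F3 81 BD A6 at offsets 0–3.
U+10344 → 4-byte form F0 90 8D 84 at offsets 4–7.
U+007C → 1-byte form 7C at offsets 8–8.
U+9016 → 3-byte form E9 80 96 at offsets 9–11.
U+1F962 → 4-byte form F0 9F A5 A2 at offsets 12–15.
Offset 14 falls in char 5's range; it's byte 3 of F0 9F A5 A2 = 0xA5.

0xA5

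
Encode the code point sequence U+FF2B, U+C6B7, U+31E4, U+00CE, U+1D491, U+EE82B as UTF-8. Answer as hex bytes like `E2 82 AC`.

U+FF2B: 3-byte form → EF BC AB.
U+C6B7: 3-byte form → EC 9A B7.
U+31E4: 3-byte form → E3 87 A4.
U+00CE: 2-byte form → C3 8E.
U+1D491: 4-byte form → F0 9D 92 91.
U+EE82B: 4-byte form → F3 AE A0 AB.
Concatenated (19 bytes): EF BC AB EC 9A B7 E3 87 A4 C3 8E F0 9D 92 91 F3 AE A0 AB.

EF BC AB EC 9A B7 E3 87 A4 C3 8E F0 9D 92 91 F3 AE A0 AB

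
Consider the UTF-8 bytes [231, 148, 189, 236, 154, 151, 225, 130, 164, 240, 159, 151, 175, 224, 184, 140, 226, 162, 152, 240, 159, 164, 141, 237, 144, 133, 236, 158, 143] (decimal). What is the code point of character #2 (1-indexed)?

Offset 0: leading byte 0xE7 = 11100111 → 3-byte char #1 = E7 94 BD.
Offset 3: leading byte 0xEC = 11101100 → 3-byte char #2 = EC 9A 97.
Leading byte 0xEC = 11101100 matches 1110xxxx → 3-byte sequence.
Byte 1: 0xEC = 11101100, payload 1100 (4 bits).
Byte 2: 0x9A = 10011010 (10xxxxxx ✓), payload 011010.
Byte 3: 0x97 = 10010111 (10xxxxxx ✓), payload 010111.
Concatenate: 1100011010010111 = 0xC697 (16 bits → U+C697).

U+C697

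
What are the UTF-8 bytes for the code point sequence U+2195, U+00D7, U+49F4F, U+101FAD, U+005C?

U+2195: 3-byte form → E2 86 95.
U+00D7: 2-byte form → C3 97.
U+49F4F: 4-byte form → F1 89 BD 8F.
U+101FAD: 4-byte form → F4 81 BE AD.
U+005C: 1-byte form → 5C.
Concatenated (14 bytes): E2 86 95 C3 97 F1 89 BD 8F F4 81 BE AD 5C.

E2 86 95 C3 97 F1 89 BD 8F F4 81 BE AD 5C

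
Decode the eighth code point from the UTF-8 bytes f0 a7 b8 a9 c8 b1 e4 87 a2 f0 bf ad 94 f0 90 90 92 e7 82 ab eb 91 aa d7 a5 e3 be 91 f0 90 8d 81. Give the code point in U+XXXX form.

Offset 0: leading byte 0xF0 = 11110000 → 4-byte char #1 = F0 A7 B8 A9.
Offset 4: leading byte 0xC8 = 11001000 → 2-byte char #2 = C8 B1.
Offset 6: leading byte 0xE4 = 11100100 → 3-byte char #3 = E4 87 A2.
Offset 9: leading byte 0xF0 = 11110000 → 4-byte char #4 = F0 BF AD 94.
Offset 13: leading byte 0xF0 = 11110000 → 4-byte char #5 = F0 90 90 92.
Offset 17: leading byte 0xE7 = 11100111 → 3-byte char #6 = E7 82 AB.
Offset 20: leading byte 0xEB = 11101011 → 3-byte char #7 = EB 91 AA.
Offset 23: leading byte 0xD7 = 11010111 → 2-byte char #8 = D7 A5.
Leading byte 0xD7 = 11010111 matches 110xxxxx → 2-byte sequence.
Byte 1: 0xD7 = 11010111, payload 10111 (5 bits).
Byte 2: 0xA5 = 10100101 (10xxxxxx ✓), payload 100101.
Concatenate: 10111100101 = 0x5E5 (11 bits → U+05E5).

U+05E5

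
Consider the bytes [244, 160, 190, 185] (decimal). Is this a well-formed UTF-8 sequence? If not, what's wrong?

Leading byte 0xF4 = 11110100 → 4-byte form.
Payload = 0x120FB9, which exceeds U+10FFFF, the maximum Unicode code point. (Leading bytes F5–FF, or F4 followed by ≥ 0x90, are invalid.)

invalid (encodes a value above U+10FFFF)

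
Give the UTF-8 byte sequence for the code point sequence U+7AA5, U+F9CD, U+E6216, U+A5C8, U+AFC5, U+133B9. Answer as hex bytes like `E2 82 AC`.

E7 AA A5 EF A7 8D F3 A6 88 96 EA 97 88 EA BF 85 F0 93 8E B9

U+7AA5: 3-byte form → E7 AA A5.
U+F9CD: 3-byte form → EF A7 8D.
U+E6216: 4-byte form → F3 A6 88 96.
U+A5C8: 3-byte form → EA 97 88.
U+AFC5: 3-byte form → EA BF 85.
U+133B9: 4-byte form → F0 93 8E B9.
Concatenated (20 bytes): E7 AA A5 EF A7 8D F3 A6 88 96 EA 97 88 EA BF 85 F0 93 8E B9.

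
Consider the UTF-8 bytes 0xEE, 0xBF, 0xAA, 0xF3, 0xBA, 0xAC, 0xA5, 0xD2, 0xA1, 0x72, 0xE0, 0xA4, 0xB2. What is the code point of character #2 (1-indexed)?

Offset 0: leading byte 0xEE = 11101110 → 3-byte char #1 = EE BF AA.
Offset 3: leading byte 0xF3 = 11110011 → 4-byte char #2 = F3 BA AC A5.
Leading byte 0xF3 = 11110011 matches 11110xxx → 4-byte sequence.
Byte 1: 0xF3 = 11110011, payload 011 (3 bits).
Byte 2: 0xBA = 10111010 (10xxxxxx ✓), payload 111010.
Byte 3: 0xAC = 10101100 (10xxxxxx ✓), payload 101100.
Byte 4: 0xA5 = 10100101 (10xxxxxx ✓), payload 100101.
Concatenate: 011111010101100100101 = 0xFAB25 (21 bits → U+FAB25).

U+FAB25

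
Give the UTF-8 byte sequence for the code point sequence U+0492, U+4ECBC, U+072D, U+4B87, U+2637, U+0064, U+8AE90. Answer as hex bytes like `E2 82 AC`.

D2 92 F1 8E B2 BC DC AD E4 AE 87 E2 98 B7 64 F2 8A BA 90

U+0492: 2-byte form → D2 92.
U+4ECBC: 4-byte form → F1 8E B2 BC.
U+072D: 2-byte form → DC AD.
U+4B87: 3-byte form → E4 AE 87.
U+2637: 3-byte form → E2 98 B7.
U+0064: 1-byte form → 64.
U+8AE90: 4-byte form → F2 8A BA 90.
Concatenated (19 bytes): D2 92 F1 8E B2 BC DC AD E4 AE 87 E2 98 B7 64 F2 8A BA 90.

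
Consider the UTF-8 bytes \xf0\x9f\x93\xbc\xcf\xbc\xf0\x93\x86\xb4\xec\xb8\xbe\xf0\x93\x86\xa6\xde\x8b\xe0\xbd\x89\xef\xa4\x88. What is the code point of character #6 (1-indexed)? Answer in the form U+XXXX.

U+078B

Offset 0: leading byte 0xF0 = 11110000 → 4-byte char #1 = F0 9F 93 BC.
Offset 4: leading byte 0xCF = 11001111 → 2-byte char #2 = CF BC.
Offset 6: leading byte 0xF0 = 11110000 → 4-byte char #3 = F0 93 86 B4.
Offset 10: leading byte 0xEC = 11101100 → 3-byte char #4 = EC B8 BE.
Offset 13: leading byte 0xF0 = 11110000 → 4-byte char #5 = F0 93 86 A6.
Offset 17: leading byte 0xDE = 11011110 → 2-byte char #6 = DE 8B.
Leading byte 0xDE = 11011110 matches 110xxxxx → 2-byte sequence.
Byte 1: 0xDE = 11011110, payload 11110 (5 bits).
Byte 2: 0x8B = 10001011 (10xxxxxx ✓), payload 001011.
Concatenate: 11110001011 = 0x78B (11 bits → U+078B).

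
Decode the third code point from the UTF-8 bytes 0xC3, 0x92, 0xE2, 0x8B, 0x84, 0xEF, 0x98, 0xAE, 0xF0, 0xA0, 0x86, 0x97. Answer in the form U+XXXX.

U+F62E

Offset 0: leading byte 0xC3 = 11000011 → 2-byte char #1 = C3 92.
Offset 2: leading byte 0xE2 = 11100010 → 3-byte char #2 = E2 8B 84.
Offset 5: leading byte 0xEF = 11101111 → 3-byte char #3 = EF 98 AE.
Leading byte 0xEF = 11101111 matches 1110xxxx → 3-byte sequence.
Byte 1: 0xEF = 11101111, payload 1111 (4 bits).
Byte 2: 0x98 = 10011000 (10xxxxxx ✓), payload 011000.
Byte 3: 0xAE = 10101110 (10xxxxxx ✓), payload 101110.
Concatenate: 1111011000101110 = 0xF62E (16 bits → U+F62E).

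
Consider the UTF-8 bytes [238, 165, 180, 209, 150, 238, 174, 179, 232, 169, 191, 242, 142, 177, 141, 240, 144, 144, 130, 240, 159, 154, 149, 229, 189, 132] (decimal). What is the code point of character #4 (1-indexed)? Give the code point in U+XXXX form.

Offset 0: leading byte 0xEE = 11101110 → 3-byte char #1 = EE A5 B4.
Offset 3: leading byte 0xD1 = 11010001 → 2-byte char #2 = D1 96.
Offset 5: leading byte 0xEE = 11101110 → 3-byte char #3 = EE AE B3.
Offset 8: leading byte 0xE8 = 11101000 → 3-byte char #4 = E8 A9 BF.
Leading byte 0xE8 = 11101000 matches 1110xxxx → 3-byte sequence.
Byte 1: 0xE8 = 11101000, payload 1000 (4 bits).
Byte 2: 0xA9 = 10101001 (10xxxxxx ✓), payload 101001.
Byte 3: 0xBF = 10111111 (10xxxxxx ✓), payload 111111.
Concatenate: 1000101001111111 = 0x8A7F (16 bits → U+8A7F).

U+8A7F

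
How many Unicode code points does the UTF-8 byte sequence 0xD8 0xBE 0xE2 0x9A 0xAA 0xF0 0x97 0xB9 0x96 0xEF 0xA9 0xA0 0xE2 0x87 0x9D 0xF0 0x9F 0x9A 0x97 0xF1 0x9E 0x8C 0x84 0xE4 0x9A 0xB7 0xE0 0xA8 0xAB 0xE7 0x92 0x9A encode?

Byte at offset 0: 0xD8 = 11011000 → 2-byte char (#1). Advance 2.
Byte at offset 2: 0xE2 = 11100010 → 3-byte char (#2). Advance 3.
Byte at offset 5: 0xF0 = 11110000 → 4-byte char (#3). Advance 4.
Byte at offset 9: 0xEF = 11101111 → 3-byte char (#4). Advance 3.
Byte at offset 12: 0xE2 = 11100010 → 3-byte char (#5). Advance 3.
Byte at offset 15: 0xF0 = 11110000 → 4-byte char (#6). Advance 4.
Byte at offset 19: 0xF1 = 11110001 → 4-byte char (#7). Advance 4.
Byte at offset 23: 0xE4 = 11100100 → 3-byte char (#8). Advance 3.
Byte at offset 26: 0xE0 = 11100000 → 3-byte char (#9). Advance 3.
Byte at offset 29: 0xE7 = 11100111 → 3-byte char (#10). Advance 3.
Reached end at offset 32 after 10 code points.

10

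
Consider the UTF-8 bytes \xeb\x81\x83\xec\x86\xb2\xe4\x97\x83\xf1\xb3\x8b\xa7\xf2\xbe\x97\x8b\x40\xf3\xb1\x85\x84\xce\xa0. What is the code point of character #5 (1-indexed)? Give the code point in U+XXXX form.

U+BE5CB

Offset 0: leading byte 0xEB = 11101011 → 3-byte char #1 = EB 81 83.
Offset 3: leading byte 0xEC = 11101100 → 3-byte char #2 = EC 86 B2.
Offset 6: leading byte 0xE4 = 11100100 → 3-byte char #3 = E4 97 83.
Offset 9: leading byte 0xF1 = 11110001 → 4-byte char #4 = F1 B3 8B A7.
Offset 13: leading byte 0xF2 = 11110010 → 4-byte char #5 = F2 BE 97 8B.
Leading byte 0xF2 = 11110010 matches 11110xxx → 4-byte sequence.
Byte 1: 0xF2 = 11110010, payload 010 (3 bits).
Byte 2: 0xBE = 10111110 (10xxxxxx ✓), payload 111110.
Byte 3: 0x97 = 10010111 (10xxxxxx ✓), payload 010111.
Byte 4: 0x8B = 10001011 (10xxxxxx ✓), payload 001011.
Concatenate: 010111110010111001011 = 0xBE5CB (21 bits → U+BE5CB).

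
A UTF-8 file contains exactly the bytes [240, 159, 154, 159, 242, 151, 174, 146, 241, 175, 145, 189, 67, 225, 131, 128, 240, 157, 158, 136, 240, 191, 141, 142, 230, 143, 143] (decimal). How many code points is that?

8

Byte at offset 0: 0xF0 = 11110000 → 4-byte char (#1). Advance 4.
Byte at offset 4: 0xF2 = 11110010 → 4-byte char (#2). Advance 4.
Byte at offset 8: 0xF1 = 11110001 → 4-byte char (#3). Advance 4.
Byte at offset 12: 0x43 = 01000011 → 1-byte char (#4). Advance 1.
Byte at offset 13: 0xE1 = 11100001 → 3-byte char (#5). Advance 3.
Byte at offset 16: 0xF0 = 11110000 → 4-byte char (#6). Advance 4.
Byte at offset 20: 0xF0 = 11110000 → 4-byte char (#7). Advance 4.
Byte at offset 24: 0xE6 = 11100110 → 3-byte char (#8). Advance 3.
Reached end at offset 27 after 8 code points.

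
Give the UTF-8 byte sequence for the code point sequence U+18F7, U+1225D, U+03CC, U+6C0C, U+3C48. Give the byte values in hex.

U+18F7: 3-byte form → E1 A3 B7.
U+1225D: 4-byte form → F0 92 89 9D.
U+03CC: 2-byte form → CF 8C.
U+6C0C: 3-byte form → E6 B0 8C.
U+3C48: 3-byte form → E3 B1 88.
Concatenated (15 bytes): E1 A3 B7 F0 92 89 9D CF 8C E6 B0 8C E3 B1 88.

E1 A3 B7 F0 92 89 9D CF 8C E6 B0 8C E3 B1 88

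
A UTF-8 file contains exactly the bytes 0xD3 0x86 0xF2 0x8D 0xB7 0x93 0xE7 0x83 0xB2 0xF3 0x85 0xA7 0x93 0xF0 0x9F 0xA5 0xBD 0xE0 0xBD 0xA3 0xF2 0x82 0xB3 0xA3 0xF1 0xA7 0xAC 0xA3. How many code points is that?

8

Byte at offset 0: 0xD3 = 11010011 → 2-byte char (#1). Advance 2.
Byte at offset 2: 0xF2 = 11110010 → 4-byte char (#2). Advance 4.
Byte at offset 6: 0xE7 = 11100111 → 3-byte char (#3). Advance 3.
Byte at offset 9: 0xF3 = 11110011 → 4-byte char (#4). Advance 4.
Byte at offset 13: 0xF0 = 11110000 → 4-byte char (#5). Advance 4.
Byte at offset 17: 0xE0 = 11100000 → 3-byte char (#6). Advance 3.
Byte at offset 20: 0xF2 = 11110010 → 4-byte char (#7). Advance 4.
Byte at offset 24: 0xF1 = 11110001 → 4-byte char (#8). Advance 4.
Reached end at offset 28 after 8 code points.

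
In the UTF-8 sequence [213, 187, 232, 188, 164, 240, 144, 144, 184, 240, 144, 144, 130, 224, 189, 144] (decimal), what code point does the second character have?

U+8F24

Offset 0: leading byte 0xD5 = 11010101 → 2-byte char #1 = D5 BB.
Offset 2: leading byte 0xE8 = 11101000 → 3-byte char #2 = E8 BC A4.
Leading byte 0xE8 = 11101000 matches 1110xxxx → 3-byte sequence.
Byte 1: 0xE8 = 11101000, payload 1000 (4 bits).
Byte 2: 0xBC = 10111100 (10xxxxxx ✓), payload 111100.
Byte 3: 0xA4 = 10100100 (10xxxxxx ✓), payload 100100.
Concatenate: 1000111100100100 = 0x8F24 (16 bits → U+8F24).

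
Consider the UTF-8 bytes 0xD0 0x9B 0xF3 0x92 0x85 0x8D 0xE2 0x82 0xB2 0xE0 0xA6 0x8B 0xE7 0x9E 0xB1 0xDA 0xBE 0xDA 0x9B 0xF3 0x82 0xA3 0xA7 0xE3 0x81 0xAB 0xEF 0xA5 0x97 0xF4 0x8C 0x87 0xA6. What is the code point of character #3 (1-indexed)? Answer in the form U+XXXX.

Offset 0: leading byte 0xD0 = 11010000 → 2-byte char #1 = D0 9B.
Offset 2: leading byte 0xF3 = 11110011 → 4-byte char #2 = F3 92 85 8D.
Offset 6: leading byte 0xE2 = 11100010 → 3-byte char #3 = E2 82 B2.
Leading byte 0xE2 = 11100010 matches 1110xxxx → 3-byte sequence.
Byte 1: 0xE2 = 11100010, payload 0010 (4 bits).
Byte 2: 0x82 = 10000010 (10xxxxxx ✓), payload 000010.
Byte 3: 0xB2 = 10110010 (10xxxxxx ✓), payload 110010.
Concatenate: 0010000010110010 = 0x20B2 (16 bits → U+20B2).

U+20B2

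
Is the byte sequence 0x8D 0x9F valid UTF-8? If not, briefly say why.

Byte 0x8D = 10001101 has the form 10xxxxxx — a continuation byte — but there is no preceding leading byte.

invalid (continuation byte with no leading byte)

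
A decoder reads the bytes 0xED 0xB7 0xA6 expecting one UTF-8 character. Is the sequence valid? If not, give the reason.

invalid (encodes a surrogate (U+D800–U+DFFF))

Structurally a 3-byte sequence; payload = 0xDDE6.
But 0xDDE6 is in U+D800–U+DFFF, the surrogate range. Surrogates are not Unicode scalar values and are forbidden in UTF-8.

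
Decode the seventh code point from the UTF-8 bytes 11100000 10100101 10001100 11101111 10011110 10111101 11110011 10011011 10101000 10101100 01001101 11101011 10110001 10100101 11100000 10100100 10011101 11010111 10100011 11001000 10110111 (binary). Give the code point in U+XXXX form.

U+05E3

Offset 0: leading byte 0xE0 = 11100000 → 3-byte char #1 = E0 A5 8C.
Offset 3: leading byte 0xEF = 11101111 → 3-byte char #2 = EF 9E BD.
Offset 6: leading byte 0xF3 = 11110011 → 4-byte char #3 = F3 9B A8 AC.
Offset 10: leading byte 0x4D = 01001101 → 1-byte char #4 = 4D.
Offset 11: leading byte 0xEB = 11101011 → 3-byte char #5 = EB B1 A5.
Offset 14: leading byte 0xE0 = 11100000 → 3-byte char #6 = E0 A4 9D.
Offset 17: leading byte 0xD7 = 11010111 → 2-byte char #7 = D7 A3.
Leading byte 0xD7 = 11010111 matches 110xxxxx → 2-byte sequence.
Byte 1: 0xD7 = 11010111, payload 10111 (5 bits).
Byte 2: 0xA3 = 10100011 (10xxxxxx ✓), payload 100011.
Concatenate: 10111100011 = 0x5E3 (11 bits → U+05E3).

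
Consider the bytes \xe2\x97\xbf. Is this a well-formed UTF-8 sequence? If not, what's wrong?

valid

Leading byte 0xE2 = 11100010 → 3-byte form.
Continuation bytes 0x97=10010111, 0xBF=10111111 all match 10xxxxxx.
Decoded value 0x25FF is ≥ 0x800 (shortest form) and not a surrogate.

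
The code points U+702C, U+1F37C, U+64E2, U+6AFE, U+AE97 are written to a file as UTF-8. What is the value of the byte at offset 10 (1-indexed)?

0xA2

1-indexed offset 10 is 0-indexed offset 9.
U+702C → 3-byte form E7 80 AC at offsets 0–2.
U+1F37C → 4-byte form F0 9F 8D BC at offsets 3–6.
U+64E2 → 3-byte form E6 93 A2 at offsets 7–9.
Offset 9 falls in char 3's range; it's byte 3 of E6 93 A2 = 0xA2.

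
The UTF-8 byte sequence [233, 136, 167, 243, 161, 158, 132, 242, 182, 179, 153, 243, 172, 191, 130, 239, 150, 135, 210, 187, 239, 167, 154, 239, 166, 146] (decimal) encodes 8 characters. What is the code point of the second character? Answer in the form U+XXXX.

U+E1784

Offset 0: leading byte 0xE9 = 11101001 → 3-byte char #1 = E9 88 A7.
Offset 3: leading byte 0xF3 = 11110011 → 4-byte char #2 = F3 A1 9E 84.
Leading byte 0xF3 = 11110011 matches 11110xxx → 4-byte sequence.
Byte 1: 0xF3 = 11110011, payload 011 (3 bits).
Byte 2: 0xA1 = 10100001 (10xxxxxx ✓), payload 100001.
Byte 3: 0x9E = 10011110 (10xxxxxx ✓), payload 011110.
Byte 4: 0x84 = 10000100 (10xxxxxx ✓), payload 000100.
Concatenate: 011100001011110000100 = 0xE1784 (21 bits → U+E1784).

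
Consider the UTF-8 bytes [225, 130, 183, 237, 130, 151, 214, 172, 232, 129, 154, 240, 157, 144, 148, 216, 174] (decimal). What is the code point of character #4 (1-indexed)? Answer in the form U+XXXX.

Offset 0: leading byte 0xE1 = 11100001 → 3-byte char #1 = E1 82 B7.
Offset 3: leading byte 0xED = 11101101 → 3-byte char #2 = ED 82 97.
Offset 6: leading byte 0xD6 = 11010110 → 2-byte char #3 = D6 AC.
Offset 8: leading byte 0xE8 = 11101000 → 3-byte char #4 = E8 81 9A.
Leading byte 0xE8 = 11101000 matches 1110xxxx → 3-byte sequence.
Byte 1: 0xE8 = 11101000, payload 1000 (4 bits).
Byte 2: 0x81 = 10000001 (10xxxxxx ✓), payload 000001.
Byte 3: 0x9A = 10011010 (10xxxxxx ✓), payload 011010.
Concatenate: 1000000001011010 = 0x805A (16 bits → U+805A).

U+805A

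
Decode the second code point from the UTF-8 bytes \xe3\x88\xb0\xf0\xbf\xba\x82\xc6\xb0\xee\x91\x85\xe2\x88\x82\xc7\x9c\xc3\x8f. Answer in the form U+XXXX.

Offset 0: leading byte 0xE3 = 11100011 → 3-byte char #1 = E3 88 B0.
Offset 3: leading byte 0xF0 = 11110000 → 4-byte char #2 = F0 BF BA 82.
Leading byte 0xF0 = 11110000 matches 11110xxx → 4-byte sequence.
Byte 1: 0xF0 = 11110000, payload 000 (3 bits).
Byte 2: 0xBF = 10111111 (10xxxxxx ✓), payload 111111.
Byte 3: 0xBA = 10111010 (10xxxxxx ✓), payload 111010.
Byte 4: 0x82 = 10000010 (10xxxxxx ✓), payload 000010.
Concatenate: 000111111111010000010 = 0x3FE82 (21 bits → U+3FE82).

U+3FE82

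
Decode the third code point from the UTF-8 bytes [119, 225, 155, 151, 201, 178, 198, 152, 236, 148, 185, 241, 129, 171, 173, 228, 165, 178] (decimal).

U+0272

Offset 0: leading byte 0x77 = 01110111 → 1-byte char #1 = 77.
Offset 1: leading byte 0xE1 = 11100001 → 3-byte char #2 = E1 9B 97.
Offset 4: leading byte 0xC9 = 11001001 → 2-byte char #3 = C9 B2.
Leading byte 0xC9 = 11001001 matches 110xxxxx → 2-byte sequence.
Byte 1: 0xC9 = 11001001, payload 01001 (5 bits).
Byte 2: 0xB2 = 10110010 (10xxxxxx ✓), payload 110010.
Concatenate: 01001110010 = 0x272 (11 bits → U+0272).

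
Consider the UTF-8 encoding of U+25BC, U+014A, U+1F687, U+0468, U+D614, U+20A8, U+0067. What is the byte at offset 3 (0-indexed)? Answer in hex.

U+25BC → 3-byte form E2 96 BC at offsets 0–2.
U+014A → 2-byte form C5 8A at offsets 3–4.
Offset 3 falls in char 2's range; it's byte 1 of C5 8A = 0xC5.

0xC5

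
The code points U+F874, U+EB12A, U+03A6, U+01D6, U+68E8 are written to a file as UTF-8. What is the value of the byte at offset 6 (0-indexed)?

U+F874 → 3-byte form EF A1 B4 at offsets 0–2.
U+EB12A → 4-byte form F3 AB 84 AA at offsets 3–6.
Offset 6 falls in char 2's range; it's byte 4 of F3 AB 84 AA = 0xAA.

0xAA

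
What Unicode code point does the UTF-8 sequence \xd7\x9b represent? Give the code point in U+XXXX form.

Leading byte 0xD7 = 11010111 matches 110xxxxx → 2-byte sequence.
Byte 1: 0xD7 = 11010111, payload 10111 (5 bits).
Byte 2: 0x9B = 10011011 (10xxxxxx ✓), payload 011011.
Concatenate: 10111011011 = 0x5DB (11 bits → U+05DB).

U+05DB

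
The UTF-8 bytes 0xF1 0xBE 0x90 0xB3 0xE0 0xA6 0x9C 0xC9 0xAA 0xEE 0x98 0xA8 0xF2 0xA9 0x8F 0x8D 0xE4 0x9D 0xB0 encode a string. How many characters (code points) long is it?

Byte at offset 0: 0xF1 = 11110001 → 4-byte char (#1). Advance 4.
Byte at offset 4: 0xE0 = 11100000 → 3-byte char (#2). Advance 3.
Byte at offset 7: 0xC9 = 11001001 → 2-byte char (#3). Advance 2.
Byte at offset 9: 0xEE = 11101110 → 3-byte char (#4). Advance 3.
Byte at offset 12: 0xF2 = 11110010 → 4-byte char (#5). Advance 4.
Byte at offset 16: 0xE4 = 11100100 → 3-byte char (#6). Advance 3.
Reached end at offset 19 after 6 code points.

6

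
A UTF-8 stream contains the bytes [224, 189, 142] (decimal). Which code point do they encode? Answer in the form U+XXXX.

Leading byte 0xE0 = 11100000 matches 1110xxxx → 3-byte sequence.
Byte 1: 0xE0 = 11100000, payload 0000 (4 bits).
Byte 2: 0xBD = 10111101 (10xxxxxx ✓), payload 111101.
Byte 3: 0x8E = 10001110 (10xxxxxx ✓), payload 001110.
Concatenate: 0000111101001110 = 0xF4E (16 bits → U+0F4E).

U+0F4E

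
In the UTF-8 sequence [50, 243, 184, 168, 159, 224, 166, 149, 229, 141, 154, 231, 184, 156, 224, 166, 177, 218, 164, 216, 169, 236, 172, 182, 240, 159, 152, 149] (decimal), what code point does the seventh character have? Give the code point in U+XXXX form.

Offset 0: leading byte 0x32 = 00110010 → 1-byte char #1 = 32.
Offset 1: leading byte 0xF3 = 11110011 → 4-byte char #2 = F3 B8 A8 9F.
Offset 5: leading byte 0xE0 = 11100000 → 3-byte char #3 = E0 A6 95.
Offset 8: leading byte 0xE5 = 11100101 → 3-byte char #4 = E5 8D 9A.
Offset 11: leading byte 0xE7 = 11100111 → 3-byte char #5 = E7 B8 9C.
Offset 14: leading byte 0xE0 = 11100000 → 3-byte char #6 = E0 A6 B1.
Offset 17: leading byte 0xDA = 11011010 → 2-byte char #7 = DA A4.
Leading byte 0xDA = 11011010 matches 110xxxxx → 2-byte sequence.
Byte 1: 0xDA = 11011010, payload 11010 (5 bits).
Byte 2: 0xA4 = 10100100 (10xxxxxx ✓), payload 100100.
Concatenate: 11010100100 = 0x6A4 (11 bits → U+06A4).

U+06A4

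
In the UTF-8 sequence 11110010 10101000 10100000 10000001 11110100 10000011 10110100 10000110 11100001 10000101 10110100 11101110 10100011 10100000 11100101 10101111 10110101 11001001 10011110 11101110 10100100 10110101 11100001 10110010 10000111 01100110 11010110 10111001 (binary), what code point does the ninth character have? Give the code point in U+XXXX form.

U+0066

Offset 0: leading byte 0xF2 = 11110010 → 4-byte char #1 = F2 A8 A0 81.
Offset 4: leading byte 0xF4 = 11110100 → 4-byte char #2 = F4 83 B4 86.
Offset 8: leading byte 0xE1 = 11100001 → 3-byte char #3 = E1 85 B4.
Offset 11: leading byte 0xEE = 11101110 → 3-byte char #4 = EE A3 A0.
Offset 14: leading byte 0xE5 = 11100101 → 3-byte char #5 = E5 AF B5.
Offset 17: leading byte 0xC9 = 11001001 → 2-byte char #6 = C9 9E.
Offset 19: leading byte 0xEE = 11101110 → 3-byte char #7 = EE A4 B5.
Offset 22: leading byte 0xE1 = 11100001 → 3-byte char #8 = E1 B2 87.
Offset 25: leading byte 0x66 = 01100110 → 1-byte char #9 = 66.
Leading byte 0x66 = 01100110 matches 0xxxxxxx → 1-byte sequence.
Byte 1: 0x66 = 01100110, payload 1100110 (7 bits).
Concatenate: 1100110 = 0x66 (7 bits → U+0066).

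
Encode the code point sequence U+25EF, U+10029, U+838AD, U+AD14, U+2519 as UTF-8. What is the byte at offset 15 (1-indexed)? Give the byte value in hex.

0xE2

1-indexed offset 15 is 0-indexed offset 14.
U+25EF → 3-byte form E2 97 AF at offsets 0–2.
U+10029 → 4-byte form F0 90 80 A9 at offsets 3–6.
U+838AD → 4-byte form F2 83 A2 AD at offsets 7–10.
U+AD14 → 3-byte form EA B4 94 at offsets 11–13.
U+2519 → 3-byte form E2 94 99 at offsets 14–16.
Offset 14 falls in char 5's range; it's byte 1 of E2 94 99 = 0xE2.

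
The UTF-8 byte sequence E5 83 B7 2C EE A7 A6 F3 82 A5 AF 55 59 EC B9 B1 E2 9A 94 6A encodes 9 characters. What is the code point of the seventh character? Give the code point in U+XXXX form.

Offset 0: leading byte 0xE5 = 11100101 → 3-byte char #1 = E5 83 B7.
Offset 3: leading byte 0x2C = 00101100 → 1-byte char #2 = 2C.
Offset 4: leading byte 0xEE = 11101110 → 3-byte char #3 = EE A7 A6.
Offset 7: leading byte 0xF3 = 11110011 → 4-byte char #4 = F3 82 A5 AF.
Offset 11: leading byte 0x55 = 01010101 → 1-byte char #5 = 55.
Offset 12: leading byte 0x59 = 01011001 → 1-byte char #6 = 59.
Offset 13: leading byte 0xEC = 11101100 → 3-byte char #7 = EC B9 B1.
Leading byte 0xEC = 11101100 matches 1110xxxx → 3-byte sequence.
Byte 1: 0xEC = 11101100, payload 1100 (4 bits).
Byte 2: 0xB9 = 10111001 (10xxxxxx ✓), payload 111001.
Byte 3: 0xB1 = 10110001 (10xxxxxx ✓), payload 110001.
Concatenate: 1100111001110001 = 0xCE71 (16 bits → U+CE71).

U+CE71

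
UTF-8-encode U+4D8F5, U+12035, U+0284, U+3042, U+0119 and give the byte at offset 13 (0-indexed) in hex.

0xC4

U+4D8F5 → 4-byte form F1 8D A3 B5 at offsets 0–3.
U+12035 → 4-byte form F0 92 80 B5 at offsets 4–7.
U+0284 → 2-byte form CA 84 at offsets 8–9.
U+3042 → 3-byte form E3 81 82 at offsets 10–12.
U+0119 → 2-byte form C4 99 at offsets 13–14.
Offset 13 falls in char 5's range; it's byte 1 of C4 99 = 0xC4.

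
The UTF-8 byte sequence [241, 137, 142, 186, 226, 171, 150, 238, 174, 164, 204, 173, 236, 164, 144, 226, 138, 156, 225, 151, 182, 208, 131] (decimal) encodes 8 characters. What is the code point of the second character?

U+2AD6

Offset 0: leading byte 0xF1 = 11110001 → 4-byte char #1 = F1 89 8E BA.
Offset 4: leading byte 0xE2 = 11100010 → 3-byte char #2 = E2 AB 96.
Leading byte 0xE2 = 11100010 matches 1110xxxx → 3-byte sequence.
Byte 1: 0xE2 = 11100010, payload 0010 (4 bits).
Byte 2: 0xAB = 10101011 (10xxxxxx ✓), payload 101011.
Byte 3: 0x96 = 10010110 (10xxxxxx ✓), payload 010110.
Concatenate: 0010101011010110 = 0x2AD6 (16 bits → U+2AD6).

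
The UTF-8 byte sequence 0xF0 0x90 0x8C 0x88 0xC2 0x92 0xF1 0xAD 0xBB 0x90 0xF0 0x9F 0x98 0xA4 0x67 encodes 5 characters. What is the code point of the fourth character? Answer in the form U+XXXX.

Offset 0: leading byte 0xF0 = 11110000 → 4-byte char #1 = F0 90 8C 88.
Offset 4: leading byte 0xC2 = 11000010 → 2-byte char #2 = C2 92.
Offset 6: leading byte 0xF1 = 11110001 → 4-byte char #3 = F1 AD BB 90.
Offset 10: leading byte 0xF0 = 11110000 → 4-byte char #4 = F0 9F 98 A4.
Leading byte 0xF0 = 11110000 matches 11110xxx → 4-byte sequence.
Byte 1: 0xF0 = 11110000, payload 000 (3 bits).
Byte 2: 0x9F = 10011111 (10xxxxxx ✓), payload 011111.
Byte 3: 0x98 = 10011000 (10xxxxxx ✓), payload 011000.
Byte 4: 0xA4 = 10100100 (10xxxxxx ✓), payload 100100.
Concatenate: 000011111011000100100 = 0x1F624 (21 bits → U+1F624).

U+1F624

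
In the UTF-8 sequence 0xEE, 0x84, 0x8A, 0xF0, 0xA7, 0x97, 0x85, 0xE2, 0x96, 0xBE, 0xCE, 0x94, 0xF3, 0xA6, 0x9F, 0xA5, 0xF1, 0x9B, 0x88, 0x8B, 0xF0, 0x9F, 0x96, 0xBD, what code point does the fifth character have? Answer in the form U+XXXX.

U+E67E5

Offset 0: leading byte 0xEE = 11101110 → 3-byte char #1 = EE 84 8A.
Offset 3: leading byte 0xF0 = 11110000 → 4-byte char #2 = F0 A7 97 85.
Offset 7: leading byte 0xE2 = 11100010 → 3-byte char #3 = E2 96 BE.
Offset 10: leading byte 0xCE = 11001110 → 2-byte char #4 = CE 94.
Offset 12: leading byte 0xF3 = 11110011 → 4-byte char #5 = F3 A6 9F A5.
Leading byte 0xF3 = 11110011 matches 11110xxx → 4-byte sequence.
Byte 1: 0xF3 = 11110011, payload 011 (3 bits).
Byte 2: 0xA6 = 10100110 (10xxxxxx ✓), payload 100110.
Byte 3: 0x9F = 10011111 (10xxxxxx ✓), payload 011111.
Byte 4: 0xA5 = 10100101 (10xxxxxx ✓), payload 100101.
Concatenate: 011100110011111100101 = 0xE67E5 (21 bits → U+E67E5).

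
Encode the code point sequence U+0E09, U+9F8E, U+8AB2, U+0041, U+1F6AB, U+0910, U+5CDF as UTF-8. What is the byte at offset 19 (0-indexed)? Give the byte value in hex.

U+0E09 → 3-byte form E0 B8 89 at offsets 0–2.
U+9F8E → 3-byte form E9 BE 8E at offsets 3–5.
U+8AB2 → 3-byte form E8 AA B2 at offsets 6–8.
U+0041 → 1-byte form 41 at offsets 9–9.
U+1F6AB → 4-byte form F0 9F 9A AB at offsets 10–13.
U+0910 → 3-byte form E0 A4 90 at offsets 14–16.
U+5CDF → 3-byte form E5 B3 9F at offsets 17–19.
Offset 19 falls in char 7's range; it's byte 3 of E5 B3 9F = 0x9F.

0x9F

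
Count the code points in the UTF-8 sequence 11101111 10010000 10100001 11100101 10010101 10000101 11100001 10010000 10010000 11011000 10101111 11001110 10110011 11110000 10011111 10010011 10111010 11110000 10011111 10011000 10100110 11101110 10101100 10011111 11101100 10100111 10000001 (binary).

Byte at offset 0: 0xEF = 11101111 → 3-byte char (#1). Advance 3.
Byte at offset 3: 0xE5 = 11100101 → 3-byte char (#2). Advance 3.
Byte at offset 6: 0xE1 = 11100001 → 3-byte char (#3). Advance 3.
Byte at offset 9: 0xD8 = 11011000 → 2-byte char (#4). Advance 2.
Byte at offset 11: 0xCE = 11001110 → 2-byte char (#5). Advance 2.
Byte at offset 13: 0xF0 = 11110000 → 4-byte char (#6). Advance 4.
Byte at offset 17: 0xF0 = 11110000 → 4-byte char (#7). Advance 4.
Byte at offset 21: 0xEE = 11101110 → 3-byte char (#8). Advance 3.
Byte at offset 24: 0xEC = 11101100 → 3-byte char (#9). Advance 3.
Reached end at offset 27 after 9 code points.

9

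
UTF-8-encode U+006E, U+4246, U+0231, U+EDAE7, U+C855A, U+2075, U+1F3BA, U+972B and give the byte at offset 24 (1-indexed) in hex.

0xAB

1-indexed offset 24 is 0-indexed offset 23.
U+006E → 1-byte form 6E at offsets 0–0.
U+4246 → 3-byte form E4 89 86 at offsets 1–3.
U+0231 → 2-byte form C8 B1 at offsets 4–5.
U+EDAE7 → 4-byte form F3 AD AB A7 at offsets 6–9.
U+C855A → 4-byte form F3 88 95 9A at offsets 10–13.
U+2075 → 3-byte form E2 81 B5 at offsets 14–16.
U+1F3BA → 4-byte form F0 9F 8E BA at offsets 17–20.
U+972B → 3-byte form E9 9C AB at offsets 21–23.
Offset 23 falls in char 8's range; it's byte 3 of E9 9C AB = 0xAB.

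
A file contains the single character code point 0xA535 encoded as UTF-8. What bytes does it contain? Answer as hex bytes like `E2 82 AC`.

EA 94 B5

U+A535 = 0xA535 = 42293 decimal. In range U+0800–U+FFFF → 3-byte form: 1110xxxx 10xxxxxx 10xxxxxx.
Binary (16 bits): 1010010100110101.
Split 4+6+6: 1010 | 010100 | 110101.
Byte 1: 11101010 = 0xEA.
Byte 2: 10010100 = 0x94.
Byte 3: 10110101 = 0xB5.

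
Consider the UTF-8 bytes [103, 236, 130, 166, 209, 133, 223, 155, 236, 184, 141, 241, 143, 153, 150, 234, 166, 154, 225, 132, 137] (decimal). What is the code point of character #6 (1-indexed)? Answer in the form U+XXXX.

Offset 0: leading byte 0x67 = 01100111 → 1-byte char #1 = 67.
Offset 1: leading byte 0xEC = 11101100 → 3-byte char #2 = EC 82 A6.
Offset 4: leading byte 0xD1 = 11010001 → 2-byte char #3 = D1 85.
Offset 6: leading byte 0xDF = 11011111 → 2-byte char #4 = DF 9B.
Offset 8: leading byte 0xEC = 11101100 → 3-byte char #5 = EC B8 8D.
Offset 11: leading byte 0xF1 = 11110001 → 4-byte char #6 = F1 8F 99 96.
Leading byte 0xF1 = 11110001 matches 11110xxx → 4-byte sequence.
Byte 1: 0xF1 = 11110001, payload 001 (3 bits).
Byte 2: 0x8F = 10001111 (10xxxxxx ✓), payload 001111.
Byte 3: 0x99 = 10011001 (10xxxxxx ✓), payload 011001.
Byte 4: 0x96 = 10010110 (10xxxxxx ✓), payload 010110.
Concatenate: 001001111011001010110 = 0x4F656 (21 bits → U+4F656).

U+4F656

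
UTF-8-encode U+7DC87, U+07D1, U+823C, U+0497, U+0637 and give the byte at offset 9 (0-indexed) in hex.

0xD2

U+7DC87 → 4-byte form F1 BD B2 87 at offsets 0–3.
U+07D1 → 2-byte form DF 91 at offsets 4–5.
U+823C → 3-byte form E8 88 BC at offsets 6–8.
U+0497 → 2-byte form D2 97 at offsets 9–10.
Offset 9 falls in char 4's range; it's byte 1 of D2 97 = 0xD2.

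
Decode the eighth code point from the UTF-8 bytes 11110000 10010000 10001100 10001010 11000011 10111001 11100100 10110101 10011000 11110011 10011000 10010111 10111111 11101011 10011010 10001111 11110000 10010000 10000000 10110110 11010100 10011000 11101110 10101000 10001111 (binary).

U+EA0F

Offset 0: leading byte 0xF0 = 11110000 → 4-byte char #1 = F0 90 8C 8A.
Offset 4: leading byte 0xC3 = 11000011 → 2-byte char #2 = C3 B9.
Offset 6: leading byte 0xE4 = 11100100 → 3-byte char #3 = E4 B5 98.
Offset 9: leading byte 0xF3 = 11110011 → 4-byte char #4 = F3 98 97 BF.
Offset 13: leading byte 0xEB = 11101011 → 3-byte char #5 = EB 9A 8F.
Offset 16: leading byte 0xF0 = 11110000 → 4-byte char #6 = F0 90 80 B6.
Offset 20: leading byte 0xD4 = 11010100 → 2-byte char #7 = D4 98.
Offset 22: leading byte 0xEE = 11101110 → 3-byte char #8 = EE A8 8F.
Leading byte 0xEE = 11101110 matches 1110xxxx → 3-byte sequence.
Byte 1: 0xEE = 11101110, payload 1110 (4 bits).
Byte 2: 0xA8 = 10101000 (10xxxxxx ✓), payload 101000.
Byte 3: 0x8F = 10001111 (10xxxxxx ✓), payload 001111.
Concatenate: 1110101000001111 = 0xEA0F (16 bits → U+EA0F).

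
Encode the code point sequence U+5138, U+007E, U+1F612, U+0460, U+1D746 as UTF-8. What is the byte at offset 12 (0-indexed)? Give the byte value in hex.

0x9D

U+5138 → 3-byte form E5 84 B8 at offsets 0–2.
U+007E → 1-byte form 7E at offsets 3–3.
U+1F612 → 4-byte form F0 9F 98 92 at offsets 4–7.
U+0460 → 2-byte form D1 A0 at offsets 8–9.
U+1D746 → 4-byte form F0 9D 9D 86 at offsets 10–13.
Offset 12 falls in char 5's range; it's byte 3 of F0 9D 9D 86 = 0x9D.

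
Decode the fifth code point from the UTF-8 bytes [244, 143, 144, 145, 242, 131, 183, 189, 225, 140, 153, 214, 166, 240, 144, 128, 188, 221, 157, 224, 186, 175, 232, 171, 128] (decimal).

U+1003C

Offset 0: leading byte 0xF4 = 11110100 → 4-byte char #1 = F4 8F 90 91.
Offset 4: leading byte 0xF2 = 11110010 → 4-byte char #2 = F2 83 B7 BD.
Offset 8: leading byte 0xE1 = 11100001 → 3-byte char #3 = E1 8C 99.
Offset 11: leading byte 0xD6 = 11010110 → 2-byte char #4 = D6 A6.
Offset 13: leading byte 0xF0 = 11110000 → 4-byte char #5 = F0 90 80 BC.
Leading byte 0xF0 = 11110000 matches 11110xxx → 4-byte sequence.
Byte 1: 0xF0 = 11110000, payload 000 (3 bits).
Byte 2: 0x90 = 10010000 (10xxxxxx ✓), payload 010000.
Byte 3: 0x80 = 10000000 (10xxxxxx ✓), payload 000000.
Byte 4: 0xBC = 10111100 (10xxxxxx ✓), payload 111100.
Concatenate: 000010000000000111100 = 0x1003C (21 bits → U+1003C).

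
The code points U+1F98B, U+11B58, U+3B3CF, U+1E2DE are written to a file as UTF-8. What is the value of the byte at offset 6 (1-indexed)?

0x91

1-indexed offset 6 is 0-indexed offset 5.
U+1F98B → 4-byte form F0 9F A6 8B at offsets 0–3.
U+11B58 → 4-byte form F0 91 AD 98 at offsets 4–7.
Offset 5 falls in char 2's range; it's byte 2 of F0 91 AD 98 = 0x91.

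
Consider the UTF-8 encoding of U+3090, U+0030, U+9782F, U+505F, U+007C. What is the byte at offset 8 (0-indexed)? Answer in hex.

0xE5

U+3090 → 3-byte form E3 82 90 at offsets 0–2.
U+0030 → 1-byte form 30 at offsets 3–3.
U+9782F → 4-byte form F2 97 A0 AF at offsets 4–7.
U+505F → 3-byte form E5 81 9F at offsets 8–10.
Offset 8 falls in char 4's range; it's byte 1 of E5 81 9F = 0xE5.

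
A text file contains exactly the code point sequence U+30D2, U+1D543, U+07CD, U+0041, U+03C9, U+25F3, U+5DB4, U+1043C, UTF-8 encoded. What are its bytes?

U+30D2: 3-byte form → E3 83 92.
U+1D543: 4-byte form → F0 9D 95 83.
U+07CD: 2-byte form → DF 8D.
U+0041: 1-byte form → 41.
U+03C9: 2-byte form → CF 89.
U+25F3: 3-byte form → E2 97 B3.
U+5DB4: 3-byte form → E5 B6 B4.
U+1043C: 4-byte form → F0 90 90 BC.
Concatenated (22 bytes): E3 83 92 F0 9D 95 83 DF 8D 41 CF 89 E2 97 B3 E5 B6 B4 F0 90 90 BC.

E3 83 92 F0 9D 95 83 DF 8D 41 CF 89 E2 97 B3 E5 B6 B4 F0 90 90 BC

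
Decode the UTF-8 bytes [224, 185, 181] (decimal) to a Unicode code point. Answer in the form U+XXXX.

Leading byte 0xE0 = 11100000 matches 1110xxxx → 3-byte sequence.
Byte 1: 0xE0 = 11100000, payload 0000 (4 bits).
Byte 2: 0xB9 = 10111001 (10xxxxxx ✓), payload 111001.
Byte 3: 0xB5 = 10110101 (10xxxxxx ✓), payload 110101.
Concatenate: 0000111001110101 = 0xE75 (16 bits → U+0E75).

U+0E75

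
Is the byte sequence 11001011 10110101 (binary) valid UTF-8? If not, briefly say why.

Leading byte 0xCB = 11001011 → 2-byte form.
Continuation bytes 0xB5=10110101 all match 10xxxxxx.
Decoded value 0x2F5 is ≥ 0x80 (shortest form) and not a surrogate.

valid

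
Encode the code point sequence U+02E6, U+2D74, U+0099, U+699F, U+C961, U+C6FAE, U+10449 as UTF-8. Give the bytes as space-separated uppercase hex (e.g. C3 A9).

CB A6 E2 B5 B4 C2 99 E6 A6 9F EC A5 A1 F3 86 BE AE F0 90 91 89

U+02E6: 2-byte form → CB A6.
U+2D74: 3-byte form → E2 B5 B4.
U+0099: 2-byte form → C2 99.
U+699F: 3-byte form → E6 A6 9F.
U+C961: 3-byte form → EC A5 A1.
U+C6FAE: 4-byte form → F3 86 BE AE.
U+10449: 4-byte form → F0 90 91 89.
Concatenated (21 bytes): CB A6 E2 B5 B4 C2 99 E6 A6 9F EC A5 A1 F3 86 BE AE F0 90 91 89.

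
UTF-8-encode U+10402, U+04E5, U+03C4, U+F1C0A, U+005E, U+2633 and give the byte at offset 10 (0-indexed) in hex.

0xB0

U+10402 → 4-byte form F0 90 90 82 at offsets 0–3.
U+04E5 → 2-byte form D3 A5 at offsets 4–5.
U+03C4 → 2-byte form CF 84 at offsets 6–7.
U+F1C0A → 4-byte form F3 B1 B0 8A at offsets 8–11.
Offset 10 falls in char 4's range; it's byte 3 of F3 B1 B0 8A = 0xB0.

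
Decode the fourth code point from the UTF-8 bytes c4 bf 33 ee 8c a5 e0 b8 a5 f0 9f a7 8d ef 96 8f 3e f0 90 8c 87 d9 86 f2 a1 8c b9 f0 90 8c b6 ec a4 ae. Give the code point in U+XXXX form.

U+0E25

Offset 0: leading byte 0xC4 = 11000100 → 2-byte char #1 = C4 BF.
Offset 2: leading byte 0x33 = 00110011 → 1-byte char #2 = 33.
Offset 3: leading byte 0xEE = 11101110 → 3-byte char #3 = EE 8C A5.
Offset 6: leading byte 0xE0 = 11100000 → 3-byte char #4 = E0 B8 A5.
Leading byte 0xE0 = 11100000 matches 1110xxxx → 3-byte sequence.
Byte 1: 0xE0 = 11100000, payload 0000 (4 bits).
Byte 2: 0xB8 = 10111000 (10xxxxxx ✓), payload 111000.
Byte 3: 0xA5 = 10100101 (10xxxxxx ✓), payload 100101.
Concatenate: 0000111000100101 = 0xE25 (16 bits → U+0E25).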